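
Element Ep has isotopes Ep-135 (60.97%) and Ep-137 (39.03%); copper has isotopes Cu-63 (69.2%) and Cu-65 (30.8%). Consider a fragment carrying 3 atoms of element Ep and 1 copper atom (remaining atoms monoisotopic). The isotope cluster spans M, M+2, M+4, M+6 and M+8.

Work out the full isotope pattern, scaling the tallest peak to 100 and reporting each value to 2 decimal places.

42.27 : 100.00 : 88.10 : 34.22 : 4.94

Element Ep pattern (n=3): 0.22664627 : 0.43526345 : 0.27863428 : 0.059456
Copper pattern (n=1): 0.6920 : 0.3080
Convolve the two distributions (both contribute in 2-u steps):
  M: 0.22664627×0.6920 = 0.156839
  M+2: 0.22664627×0.3080 + 0.43526345×0.6920 = 0.371009
  M+4: 0.43526345×0.3080 + 0.27863428×0.6920 = 0.326876
  M+6: 0.27863428×0.3080 + 0.059456×0.6920 = 0.126963
  M+8: 0.059456×0.3080 = 0.018312
Scale to base peak (0.371009) = 100: 42.27 : 100.00 : 88.10 : 34.22 : 4.94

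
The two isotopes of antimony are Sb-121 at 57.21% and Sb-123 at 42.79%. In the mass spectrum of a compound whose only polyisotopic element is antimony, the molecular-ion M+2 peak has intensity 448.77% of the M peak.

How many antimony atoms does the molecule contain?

6

With n Sb atoms, P(M+2)/P(M) = C(n,1)·p^(n−1)q / p^n = n·q/p = n · 0.4279/0.5721.
n = 4.4877 × 0.5721/0.4279 = 6.00 ≈ 6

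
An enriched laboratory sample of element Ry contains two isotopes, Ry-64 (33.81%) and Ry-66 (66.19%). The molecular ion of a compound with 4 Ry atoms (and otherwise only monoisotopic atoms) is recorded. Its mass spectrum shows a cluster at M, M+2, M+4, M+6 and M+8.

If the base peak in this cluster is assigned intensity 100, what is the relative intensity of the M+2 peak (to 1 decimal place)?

26.1

Term probabilities: M 0.0131, M+2 0.1023, M+4 0.3005, M+6 0.3922, M+8 0.1919. Base peak = M+6.
P(M+6) = C(4,3) × 0.3381^1 × 0.6619^3 = 4 × 0.3381 × 0.28998607 = 0.392177 (base)
P(M+2) = C(4,1) × 0.3381^3 × 0.6619^1 = 4 × 0.03864876 × 0.6619 = 0.102326
Relative intensity = 0.102326 / 0.392177 × 100 = 26.1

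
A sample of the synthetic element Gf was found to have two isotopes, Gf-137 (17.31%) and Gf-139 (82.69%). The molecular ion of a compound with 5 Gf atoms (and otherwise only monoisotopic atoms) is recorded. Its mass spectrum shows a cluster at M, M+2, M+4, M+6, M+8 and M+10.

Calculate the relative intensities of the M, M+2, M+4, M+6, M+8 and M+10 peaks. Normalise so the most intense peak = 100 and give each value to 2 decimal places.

Each Gf atom is independently Gf-137 (p = 0.1731) or Gf-139 (q = 0.8269); the cluster is the binomial expansion (p + q)^5.
P(M) = 0.1731^5 = 0.000155
P(M+2) = 5 × 0.1731^4 × 0.8269^1 = 0.003712
P(M+4) = 10 × 0.1731^3 × 0.8269^2 = 0.035465
P(M+6) = 10 × 0.1731^2 × 0.8269^3 = 0.169415
P(M+8) = 5 × 0.1731^1 × 0.8269^4 = 0.404650
P(M+10) = 0.8269^5 = 0.386603
The M+8 peak is largest (0.404650); scaling to 100 gives 0.04 : 0.92 : 8.76 : 41.87 : 100.00 : 95.54.

0.04 : 0.92 : 8.76 : 41.87 : 100.00 : 95.54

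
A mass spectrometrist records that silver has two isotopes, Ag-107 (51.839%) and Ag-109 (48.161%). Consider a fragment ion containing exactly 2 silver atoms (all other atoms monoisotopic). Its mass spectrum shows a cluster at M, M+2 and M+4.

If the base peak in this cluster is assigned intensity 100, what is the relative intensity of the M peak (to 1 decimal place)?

Binomial terms of (0.51839 + 0.48161)^2: M 0.2687, M+2 0.4993, M+4 0.2319 → M+2 is the base peak.
P(M+2) = C(2,1) × 0.51839^1 × 0.48161^1 = 2 × 0.51839 × 0.48161 = 0.499324 (base)
P(M) = C(2,0) × 0.51839^2 × 0.48161^0 = 1 × 0.26872819 × 1.0000 = 0.268728
Relative intensity = 0.268728 / 0.499324 × 100 = 53.8

53.8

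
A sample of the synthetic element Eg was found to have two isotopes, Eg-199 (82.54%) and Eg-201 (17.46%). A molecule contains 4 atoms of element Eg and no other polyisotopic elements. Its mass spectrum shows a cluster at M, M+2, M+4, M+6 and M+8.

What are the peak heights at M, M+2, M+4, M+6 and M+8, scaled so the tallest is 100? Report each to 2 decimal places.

100.00 : 84.61 : 26.85 : 3.79 : 0.20

Each Eg atom is independently Eg-199 (p = 0.8254) or Eg-201 (q = 0.1746); the cluster is the binomial expansion (p + q)^4.
P(M) = 0.8254^4 = 0.464149
P(M+2) = 4 × 0.8254^3 × 0.1746^1 = 0.392733
P(M+4) = 6 × 0.8254^2 × 0.1746^2 = 0.124615
P(M+6) = 4 × 0.8254^1 × 0.1746^3 = 0.017573
P(M+8) = 0.1746^4 = 0.000929
The M peak is largest (0.464149); scaling to 100 gives 100.00 : 84.61 : 26.85 : 3.79 : 0.20.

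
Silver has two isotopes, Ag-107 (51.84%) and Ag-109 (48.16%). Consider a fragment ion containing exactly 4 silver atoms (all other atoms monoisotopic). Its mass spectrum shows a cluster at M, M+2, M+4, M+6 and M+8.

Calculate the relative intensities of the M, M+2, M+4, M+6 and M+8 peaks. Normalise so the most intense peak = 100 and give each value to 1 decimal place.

Each Ag atom is independently Ag-107 (p = 0.5184) or Ag-109 (q = 0.4816); the cluster is the binomial expansion (p + q)^4.
P(M) = 0.5184^4 = 0.072220
P(M+2) = 4 × 0.5184^3 × 0.4816^1 = 0.268375
P(M+4) = 6 × 0.5184^2 × 0.4816^2 = 0.373985
P(M+6) = 4 × 0.5184^1 × 0.4816^3 = 0.231624
P(M+8) = 0.4816^4 = 0.053795
The M+4 peak is largest (0.373985); scaling to 100 gives 19.3 : 71.8 : 100.0 : 61.9 : 14.4.

19.3 : 71.8 : 100.0 : 61.9 : 14.4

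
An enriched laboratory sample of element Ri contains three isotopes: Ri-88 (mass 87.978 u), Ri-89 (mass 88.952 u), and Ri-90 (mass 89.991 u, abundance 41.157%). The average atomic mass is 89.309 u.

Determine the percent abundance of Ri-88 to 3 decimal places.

The remaining 58.843% is split between Ri-88 (fraction x) and Ri-89 (fraction 0.58843 − x).
Substituting: 87.978x + 88.952(0.58843 − x) = 52.27140413
(87.978 − 88.952)x = -0.07062123  ⇒  x = 0.07251, y = 0.51592
Ri-88: 7.251%, Ri-89: 51.592%.

7.251%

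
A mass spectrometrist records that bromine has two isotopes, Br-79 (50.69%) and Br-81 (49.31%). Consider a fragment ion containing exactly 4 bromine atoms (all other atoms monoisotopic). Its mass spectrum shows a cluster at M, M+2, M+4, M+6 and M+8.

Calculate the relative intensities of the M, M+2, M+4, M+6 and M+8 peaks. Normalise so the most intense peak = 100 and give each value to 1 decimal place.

17.6 : 68.5 : 100.0 : 64.9 : 15.8

Expanding (0.5069 + 0.4931)^4:
P(M) = 0.5069^4 = 0.066022
P(M+2) = 4 × 0.5069^3 × 0.4931^1 = 0.256899
P(M+4) = 6 × 0.5069^2 × 0.4931^2 = 0.374857
P(M+6) = 4 × 0.5069^1 × 0.4931^3 = 0.243101
P(M+8) = 0.4931^4 = 0.059121
The M+4 peak is largest (0.374857); scaling to 100 gives 17.6 : 68.5 : 100.0 : 64.9 : 15.8.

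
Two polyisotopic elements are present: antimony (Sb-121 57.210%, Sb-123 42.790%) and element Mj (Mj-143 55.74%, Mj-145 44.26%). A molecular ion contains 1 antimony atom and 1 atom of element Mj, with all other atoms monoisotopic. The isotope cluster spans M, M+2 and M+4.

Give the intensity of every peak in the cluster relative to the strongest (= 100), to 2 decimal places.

64.85 : 100.00 : 38.52

Antimony pattern (n=1): 0.5721 : 0.4279
Element Mj pattern (n=1): 0.5574 : 0.4426
Convolve the two distributions (both contribute in 2-u steps):
  M: 0.5721×0.5574 = 0.318889
  M+2: 0.5721×0.4426 + 0.4279×0.5574 = 0.491723
  M+4: 0.4279×0.4426 = 0.189389
Scale to base peak (0.491723) = 100: 64.85 : 100.00 : 38.52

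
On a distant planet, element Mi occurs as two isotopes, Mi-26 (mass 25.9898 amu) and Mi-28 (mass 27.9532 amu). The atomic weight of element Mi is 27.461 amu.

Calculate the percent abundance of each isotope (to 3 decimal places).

Writing the weighted mean with unknown fraction x of Mi-26:
25.9898·x + 27.9532·(1 − x) = 27.461
(25.9898 − 27.9532)·x = 27.461 − 27.9532
x = -0.4922 / -1.9634 = 0.25069 → 25.069% Mi-26, 74.931% Mi-28.

Mi-26: 25.069%, Mi-28: 74.931%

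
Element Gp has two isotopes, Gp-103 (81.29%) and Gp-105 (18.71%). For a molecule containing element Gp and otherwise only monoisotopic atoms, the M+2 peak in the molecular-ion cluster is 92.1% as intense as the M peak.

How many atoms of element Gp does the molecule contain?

4

For n independent Gp atoms, I(M+2)/I(M) = n · (abundance Gp-105) / (abundance Gp-103) = n · 0.1871/0.8129.
n = 0.921 × 0.8129/0.1871 = 4.00 ≈ 4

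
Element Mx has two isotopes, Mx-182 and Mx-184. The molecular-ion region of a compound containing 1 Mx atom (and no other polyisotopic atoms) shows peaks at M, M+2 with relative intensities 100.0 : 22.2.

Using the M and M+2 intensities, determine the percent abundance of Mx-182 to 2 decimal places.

Write p for the Mx-182 fraction. I(M+2)/I(M) = [C(1,1)·p^0·(1−p)] / p^1 = 1·(1−p)/p = 22.2/100.0 = 0.2220
(1−p)/p = 0.2220/1 = 0.2220  ⇒  p = 1/(1 + 0.2220) = 0.8183
Mx-182: 81.83%, Mx-184: 18.17%.

81.83%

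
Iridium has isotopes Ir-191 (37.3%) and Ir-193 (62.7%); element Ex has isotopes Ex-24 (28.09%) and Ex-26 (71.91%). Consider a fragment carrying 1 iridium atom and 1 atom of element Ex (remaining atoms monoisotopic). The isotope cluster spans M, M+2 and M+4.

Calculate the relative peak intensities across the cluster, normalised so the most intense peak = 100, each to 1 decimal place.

23.2 : 98.6 : 100.0

Iridium pattern (n=1): 0.3730 : 0.6270
Element Ex pattern (n=1): 0.2809 : 0.7191
Convolve the two distributions (both contribute in 2-u steps):
  M: 0.3730×0.2809 = 0.104776
  M+2: 0.3730×0.7191 + 0.6270×0.2809 = 0.444349
  M+4: 0.6270×0.7191 = 0.450876
Scale to base peak (0.450876) = 100: 23.2 : 98.6 : 100.0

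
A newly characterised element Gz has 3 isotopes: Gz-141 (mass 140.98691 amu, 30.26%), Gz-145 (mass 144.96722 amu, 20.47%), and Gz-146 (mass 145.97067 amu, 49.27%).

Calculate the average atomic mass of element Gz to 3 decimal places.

144.257 amu

Weight each isotope mass by its fractional abundance: 0.3026 × 140.98691 + 0.2047 × 144.96722 + 0.4927 × 145.97067
= 42.662639 + 29.674790 + 71.919749 = 144.257178 amu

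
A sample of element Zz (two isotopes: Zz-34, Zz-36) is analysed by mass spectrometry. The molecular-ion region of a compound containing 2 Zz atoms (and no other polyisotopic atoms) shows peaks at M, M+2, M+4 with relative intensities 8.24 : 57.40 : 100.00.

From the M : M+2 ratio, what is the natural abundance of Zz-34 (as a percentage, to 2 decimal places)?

Let p = fractional abundance of Zz-34. I(M+2)/I(M) = [C(2,1)·p^1·(1−p)] / p^2 = 2·(1−p)/p = 57.40/8.24 = 6.9660
(1−p)/p = 6.9660/2 = 3.4830  ⇒  p = 1/(1 + 3.4830) = 0.2231
Zz-34: 22.31%, Zz-36: 77.69%.

22.31%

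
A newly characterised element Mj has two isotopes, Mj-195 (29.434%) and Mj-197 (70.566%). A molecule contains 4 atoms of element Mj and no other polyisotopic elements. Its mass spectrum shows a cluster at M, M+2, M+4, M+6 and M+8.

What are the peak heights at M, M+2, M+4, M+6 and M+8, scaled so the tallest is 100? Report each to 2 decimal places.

1.81 : 17.40 : 62.57 : 100.00 : 59.94

Expanding (0.29434 + 0.70566)^4:
P(M) = 0.29434^4 = 0.007506
P(M+2) = 4 × 0.29434^3 × 0.70566^1 = 0.071979
P(M+4) = 6 × 0.29434^2 × 0.70566^2 = 0.258846
P(M+6) = 4 × 0.29434^1 × 0.70566^3 = 0.413710
P(M+8) = 0.70566^4 = 0.247960
The M+6 peak is largest (0.413710); scaling to 100 gives 1.81 : 17.40 : 62.57 : 100.00 : 59.94.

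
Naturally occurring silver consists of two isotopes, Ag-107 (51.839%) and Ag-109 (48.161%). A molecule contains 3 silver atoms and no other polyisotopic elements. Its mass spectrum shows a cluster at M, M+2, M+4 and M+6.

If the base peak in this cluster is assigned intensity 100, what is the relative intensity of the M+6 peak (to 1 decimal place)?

28.8

Binomial terms of (0.51839 + 0.48161)^3: M 0.1393, M+2 0.3883, M+4 0.3607, M+6 0.1117 → M+2 is the base peak.
P(M+2) = C(3,1) × 0.51839^2 × 0.48161^1 = 3 × 0.26872819 × 0.48161 = 0.388267 (base)
P(M+6) = C(3,3) × 0.51839^0 × 0.48161^3 = 1 × 1.0000 × 0.11170857 = 0.111709
Relative intensity = 0.111709 / 0.388267 × 100 = 28.8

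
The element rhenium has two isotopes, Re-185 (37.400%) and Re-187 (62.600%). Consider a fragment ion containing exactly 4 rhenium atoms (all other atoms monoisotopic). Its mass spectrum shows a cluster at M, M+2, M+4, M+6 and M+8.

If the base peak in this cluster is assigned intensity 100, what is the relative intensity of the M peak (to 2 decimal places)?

5.33

Binomial terms of (0.37400 + 0.62600)^4: M 0.0196, M+2 0.1310, M+4 0.3289, M+6 0.3670, M+8 0.1536 → M+6 is the base peak.
P(M+6) = C(4,3) × 0.37400^1 × 0.62600^3 = 4 × 0.3740 × 0.24531438 = 0.366990 (base)
P(M) = C(4,0) × 0.37400^4 × 0.62600^0 = 1 × 0.0195653 × 1.0000 = 0.019565
Relative intensity = 0.019565 / 0.366990 × 100 = 5.33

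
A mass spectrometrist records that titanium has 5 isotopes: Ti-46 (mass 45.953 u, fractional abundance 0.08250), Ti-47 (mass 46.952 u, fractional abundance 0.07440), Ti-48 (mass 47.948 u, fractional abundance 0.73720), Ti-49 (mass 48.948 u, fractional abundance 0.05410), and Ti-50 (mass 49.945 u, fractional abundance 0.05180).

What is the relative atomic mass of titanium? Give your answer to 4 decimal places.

Ar = Σ fᵢ·mᵢ = 0.08250 × 45.953 + 0.07440 × 46.952 + 0.73720 × 47.948 + 0.05410 × 48.948 + 0.05180 × 49.945
= 3.79112 + 3.49323 + 35.34727 + 2.64809 + 2.58715 = 47.86686 u

47.8669 u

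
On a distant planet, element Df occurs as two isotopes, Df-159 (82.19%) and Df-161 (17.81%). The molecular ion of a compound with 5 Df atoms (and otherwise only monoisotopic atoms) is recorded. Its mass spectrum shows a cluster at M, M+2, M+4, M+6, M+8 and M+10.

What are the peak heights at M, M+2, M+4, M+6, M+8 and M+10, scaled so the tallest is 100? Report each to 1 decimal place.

92.3 : 100.0 : 43.3 : 9.4 : 1.0 : 0.0

Expanding (0.8219 + 0.1781)^5:
P(M) = 0.8219^5 = 0.375055
P(M+2) = 5 × 0.8219^4 × 0.1781^1 = 0.406359
P(M+4) = 10 × 0.8219^3 × 0.1781^2 = 0.176110
P(M+6) = 10 × 0.8219^2 × 0.1781^3 = 0.038162
P(M+8) = 5 × 0.8219^1 × 0.1781^4 = 0.004135
P(M+10) = 0.1781^5 = 0.000179
The M+2 peak is largest (0.406359); scaling to 100 gives 92.3 : 100.0 : 43.3 : 9.4 : 1.0 : 0.0.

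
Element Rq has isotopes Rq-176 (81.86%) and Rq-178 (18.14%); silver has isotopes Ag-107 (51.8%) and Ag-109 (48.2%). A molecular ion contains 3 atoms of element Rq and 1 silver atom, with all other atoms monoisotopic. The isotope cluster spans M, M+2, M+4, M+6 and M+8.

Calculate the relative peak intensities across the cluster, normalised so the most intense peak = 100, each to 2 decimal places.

Element Rq pattern (n=3): 0.54854874 : 0.36467166 : 0.08081046 : 0.00596914
Silver pattern (n=1): 0.5180 : 0.4820
Convolve the two distributions (both contribute in 2-u steps):
  M: 0.54854874×0.5180 = 0.284148
  M+2: 0.54854874×0.4820 + 0.36467166×0.5180 = 0.453300
  M+4: 0.36467166×0.4820 + 0.08081046×0.5180 = 0.217632
  M+6: 0.08081046×0.4820 + 0.00596914×0.5180 = 0.042043
  M+8: 0.00596914×0.4820 = 0.002877
Scale to base peak (0.453300) = 100: 62.68 : 100.00 : 48.01 : 9.27 : 0.63

62.68 : 100.00 : 48.01 : 9.27 : 0.63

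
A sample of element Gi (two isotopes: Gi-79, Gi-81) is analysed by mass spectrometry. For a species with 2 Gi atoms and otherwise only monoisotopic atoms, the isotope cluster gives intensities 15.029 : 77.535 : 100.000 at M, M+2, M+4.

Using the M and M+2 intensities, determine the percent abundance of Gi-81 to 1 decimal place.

If p is the fraction of Gi that is Gi-79, then I(M+2)/I(M) = [C(2,1)·p^1·(1−p)] / p^2 = 2·(1−p)/p = 77.535/15.029 = 5.1590
(1−p)/p = 5.1590/2 = 2.5795  ⇒  p = 1/(1 + 2.5795) = 0.2794
Gi-79: 27.9%, Gi-81: 72.1%.

72.1%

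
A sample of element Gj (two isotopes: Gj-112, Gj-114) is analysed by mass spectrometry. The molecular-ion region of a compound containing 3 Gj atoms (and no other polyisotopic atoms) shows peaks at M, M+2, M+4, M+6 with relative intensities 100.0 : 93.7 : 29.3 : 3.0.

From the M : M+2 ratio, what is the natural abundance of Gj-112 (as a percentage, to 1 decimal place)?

If p is the fraction of Gj that is Gj-112, then I(M+2)/I(M) = [C(3,1)·p^2·(1−p)] / p^3 = 3·(1−p)/p = 93.7/100.0 = 0.9370
(1−p)/p = 0.9370/3 = 0.3123  ⇒  p = 1/(1 + 0.3123) = 0.7620
Gj-112: 76.2%, Gj-114: 23.8%.

76.2%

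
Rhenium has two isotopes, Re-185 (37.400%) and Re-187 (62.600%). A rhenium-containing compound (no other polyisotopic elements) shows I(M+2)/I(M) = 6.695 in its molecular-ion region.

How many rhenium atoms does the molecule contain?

The M+2/M ratio from n Re atoms is n · q/p = n · 0.62600/0.37400.
n = 6.695 × 0.37400/0.62600 = 4.00 ≈ 4

4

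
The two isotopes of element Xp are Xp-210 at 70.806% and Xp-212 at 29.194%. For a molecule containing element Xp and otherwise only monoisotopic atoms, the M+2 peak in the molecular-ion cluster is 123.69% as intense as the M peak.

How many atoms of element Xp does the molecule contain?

3

The M+2/M ratio from n Xp atoms is n · q/p = n · 0.29194/0.70806.
n = 1.2369 × 0.70806/0.29194 = 3.00 ≈ 3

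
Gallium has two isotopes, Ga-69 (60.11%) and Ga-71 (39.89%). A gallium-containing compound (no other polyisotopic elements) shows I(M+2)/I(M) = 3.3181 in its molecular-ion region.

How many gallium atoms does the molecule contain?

5

For n independent Ga atoms, I(M+2)/I(M) = n · (abundance Ga-71) / (abundance Ga-69) = n · 0.3989/0.6011.
n = 3.3181 × 0.6011/0.3989 = 5.00 ≈ 5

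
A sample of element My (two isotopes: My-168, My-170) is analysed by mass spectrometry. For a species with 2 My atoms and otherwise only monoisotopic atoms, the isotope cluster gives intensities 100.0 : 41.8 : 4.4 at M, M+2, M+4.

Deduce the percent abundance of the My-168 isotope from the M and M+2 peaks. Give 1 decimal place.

82.7%

If p is the fraction of My that is My-168, then I(M+2)/I(M) = [C(2,1)·p^1·(1−p)] / p^2 = 2·(1−p)/p = 41.8/100.0 = 0.4180
(1−p)/p = 0.4180/2 = 0.2090  ⇒  p = 1/(1 + 0.2090) = 0.8271
My-168: 82.7%, My-170: 17.3%.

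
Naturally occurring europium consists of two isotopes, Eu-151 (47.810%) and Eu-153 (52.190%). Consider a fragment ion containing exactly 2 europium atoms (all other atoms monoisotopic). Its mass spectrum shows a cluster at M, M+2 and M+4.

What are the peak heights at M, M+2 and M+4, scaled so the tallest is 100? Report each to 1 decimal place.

The 2 Eu atoms are independent, so intensities follow the terms of (0.47810 + 0.52190)^2.
P(M) = 0.47810^2 = 0.228580
P(M+2) = 2 × 0.47810^1 × 0.52190^1 = 0.499041
P(M+4) = 0.52190^2 = 0.272380
The M+2 peak is largest (0.499041); scaling to 100 gives 45.8 : 100.0 : 54.6.

45.8 : 100.0 : 54.6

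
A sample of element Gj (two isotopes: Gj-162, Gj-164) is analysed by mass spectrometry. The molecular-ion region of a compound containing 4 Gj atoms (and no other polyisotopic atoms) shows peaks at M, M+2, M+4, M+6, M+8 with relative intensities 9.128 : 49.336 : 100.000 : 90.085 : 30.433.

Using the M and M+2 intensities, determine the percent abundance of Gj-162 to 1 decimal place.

If p is the fraction of Gj that is Gj-162, then I(M+2)/I(M) = [C(4,1)·p^3·(1−p)] / p^4 = 4·(1−p)/p = 49.336/9.128 = 5.4049
(1−p)/p = 5.4049/4 = 1.3512  ⇒  p = 1/(1 + 1.3512) = 0.4253
Gj-162: 42.5%, Gj-164: 57.5%.

42.5%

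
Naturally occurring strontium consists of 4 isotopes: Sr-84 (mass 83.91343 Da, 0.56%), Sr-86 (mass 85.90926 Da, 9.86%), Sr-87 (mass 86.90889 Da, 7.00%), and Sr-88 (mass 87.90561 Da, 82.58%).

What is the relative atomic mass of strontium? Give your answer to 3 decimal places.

87.617 Da

Ar = Σ fᵢ·mᵢ = 0.0056 × 83.91343 + 0.0986 × 85.90926 + 0.0700 × 86.90889 + 0.8258 × 87.90561
= 0.469915 + 8.470653 + 6.083622 + 72.592453 = 87.616643 Da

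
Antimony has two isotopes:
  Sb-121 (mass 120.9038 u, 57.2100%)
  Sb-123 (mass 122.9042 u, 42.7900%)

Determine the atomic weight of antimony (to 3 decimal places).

121.760 u

The abundance-weighted mean is 0.572100 × 120.9038 + 0.427900 × 122.9042
= 69.16906 + 52.59071 = 121.75977 u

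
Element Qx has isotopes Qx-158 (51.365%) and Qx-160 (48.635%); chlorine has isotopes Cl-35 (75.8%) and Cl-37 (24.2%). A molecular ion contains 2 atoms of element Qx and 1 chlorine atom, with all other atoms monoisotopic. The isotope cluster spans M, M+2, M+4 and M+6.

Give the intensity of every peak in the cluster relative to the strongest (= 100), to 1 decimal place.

Element Qx pattern (n=2): 0.26383632 : 0.49962735 : 0.23653632
Chlorine pattern (n=1): 0.7580 : 0.2420
Convolve the two distributions (both contribute in 2-u steps):
  M: 0.26383632×0.7580 = 0.199988
  M+2: 0.26383632×0.2420 + 0.49962735×0.7580 = 0.442566
  M+4: 0.49962735×0.2420 + 0.23653632×0.7580 = 0.300204
  M+6: 0.23653632×0.2420 = 0.057242
Scale to base peak (0.442566) = 100: 45.2 : 100.0 : 67.8 : 12.9

45.2 : 100.0 : 67.8 : 12.9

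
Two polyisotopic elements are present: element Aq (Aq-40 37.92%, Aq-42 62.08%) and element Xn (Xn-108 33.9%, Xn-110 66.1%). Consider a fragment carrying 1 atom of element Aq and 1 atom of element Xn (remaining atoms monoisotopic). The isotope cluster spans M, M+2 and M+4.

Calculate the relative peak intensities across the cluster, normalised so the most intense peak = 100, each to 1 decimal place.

Element Aq pattern (n=1): 0.3792 : 0.6208
Element Xn pattern (n=1): 0.3390 : 0.6610
Convolve the two distributions (both contribute in 2-u steps):
  M: 0.3792×0.3390 = 0.128549
  M+2: 0.3792×0.6610 + 0.6208×0.3390 = 0.461102
  M+4: 0.6208×0.6610 = 0.410349
Scale to base peak (0.461102) = 100: 27.9 : 100.0 : 89.0

27.9 : 100.0 : 89.0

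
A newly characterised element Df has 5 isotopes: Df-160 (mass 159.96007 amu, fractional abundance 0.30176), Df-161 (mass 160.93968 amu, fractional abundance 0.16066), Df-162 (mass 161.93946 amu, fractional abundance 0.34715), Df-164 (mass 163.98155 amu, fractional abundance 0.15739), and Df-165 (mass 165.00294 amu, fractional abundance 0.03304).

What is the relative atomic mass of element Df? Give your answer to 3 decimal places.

The abundance-weighted mean is 0.30176 × 159.96007 + 0.16066 × 160.93968 + 0.34715 × 161.93946 + 0.15739 × 163.98155 + 0.03304 × 165.00294
= 48.269551 + 25.856569 + 56.217284 + 25.809056 + 5.451697 = 161.604157 amu

161.604 amu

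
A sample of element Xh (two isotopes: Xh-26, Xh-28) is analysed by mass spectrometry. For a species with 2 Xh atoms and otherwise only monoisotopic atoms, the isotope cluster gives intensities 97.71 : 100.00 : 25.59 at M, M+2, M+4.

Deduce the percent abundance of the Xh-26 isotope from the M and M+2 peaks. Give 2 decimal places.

66.15%

Write p for the Xh-26 fraction. I(M+2)/I(M) = [C(2,1)·p^1·(1−p)] / p^2 = 2·(1−p)/p = 100.00/97.71 = 1.0234
(1−p)/p = 1.0234/2 = 0.5117  ⇒  p = 1/(1 + 0.5117) = 0.6615
Xh-26: 66.15%, Xh-28: 33.85%.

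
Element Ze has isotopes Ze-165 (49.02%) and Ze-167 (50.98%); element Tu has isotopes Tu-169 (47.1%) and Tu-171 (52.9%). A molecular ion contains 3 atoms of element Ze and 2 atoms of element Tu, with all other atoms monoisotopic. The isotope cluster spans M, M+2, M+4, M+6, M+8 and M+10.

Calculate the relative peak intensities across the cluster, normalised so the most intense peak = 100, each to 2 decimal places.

8.10 : 43.45 : 93.24 : 100.00 : 53.60 : 11.49

Element Ze pattern (n=3): 0.11779312 : 0.36750876 : 0.38220312 : 0.132495
Element Tu pattern (n=2): 0.221841 : 0.498318 : 0.279841
Convolve the two distributions (both contribute in 2-u steps):
  M: 0.11779312×0.221841 = 0.026131
  M+2: 0.11779312×0.498318 + 0.36750876×0.221841 = 0.140227
  M+4: 0.11779312×0.279841 + 0.36750876×0.498318 + 0.38220312×0.221841 = 0.300888
  M+6: 0.36750876×0.279841 + 0.38220312×0.498318 + 0.132495×0.221841 = 0.322696
  M+8: 0.38220312×0.279841 + 0.132495×0.498318 = 0.172981
  M+10: 0.132495×0.279841 = 0.037078
Scale to base peak (0.322696) = 100: 8.10 : 43.45 : 93.24 : 100.00 : 53.60 : 11.49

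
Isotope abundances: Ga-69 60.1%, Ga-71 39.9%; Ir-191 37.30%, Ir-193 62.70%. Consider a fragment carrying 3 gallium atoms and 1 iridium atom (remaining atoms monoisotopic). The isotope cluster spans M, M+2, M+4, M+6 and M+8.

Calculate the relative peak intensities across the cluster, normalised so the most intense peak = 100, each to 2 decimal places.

21.41 : 78.64 : 100.00 : 53.86 : 10.53

Gallium pattern (n=3): 0.2170818 : 0.4323576 : 0.2870394 : 0.0635212
Iridium pattern (n=1): 0.3730 : 0.6270
Convolve the two distributions (both contribute in 2-u steps):
  M: 0.2170818×0.3730 = 0.080972
  M+2: 0.2170818×0.6270 + 0.4323576×0.3730 = 0.297380
  M+4: 0.4323576×0.6270 + 0.2870394×0.3730 = 0.378154
  M+6: 0.2870394×0.6270 + 0.0635212×0.3730 = 0.203667
  M+8: 0.0635212×0.6270 = 0.039828
Scale to base peak (0.378154) = 100: 21.41 : 78.64 : 100.00 : 53.86 : 10.53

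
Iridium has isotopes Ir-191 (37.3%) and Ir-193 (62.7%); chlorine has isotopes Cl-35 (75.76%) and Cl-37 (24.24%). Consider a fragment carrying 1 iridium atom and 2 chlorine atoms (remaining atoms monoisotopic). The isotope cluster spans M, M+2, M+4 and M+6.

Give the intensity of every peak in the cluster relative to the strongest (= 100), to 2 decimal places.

Iridium pattern (n=1): 0.3730 : 0.6270
Chlorine pattern (n=2): 0.57395776 : 0.36728448 : 0.05875776
Convolve the two distributions (both contribute in 2-u steps):
  M: 0.3730×0.57395776 = 0.214086
  M+2: 0.3730×0.36728448 + 0.6270×0.57395776 = 0.496869
  M+4: 0.3730×0.05875776 + 0.6270×0.36728448 = 0.252204
  M+6: 0.6270×0.05875776 = 0.036841
Scale to base peak (0.496869) = 100: 43.09 : 100.00 : 50.76 : 7.41

43.09 : 100.00 : 50.76 : 7.41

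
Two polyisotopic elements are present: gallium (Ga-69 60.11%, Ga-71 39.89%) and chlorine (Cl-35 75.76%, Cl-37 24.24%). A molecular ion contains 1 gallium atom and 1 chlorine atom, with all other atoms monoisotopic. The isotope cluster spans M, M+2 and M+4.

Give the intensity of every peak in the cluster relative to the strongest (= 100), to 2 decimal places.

Gallium pattern (n=1): 0.6011 : 0.3989
Chlorine pattern (n=1): 0.7576 : 0.2424
Convolve the two distributions (both contribute in 2-u steps):
  M: 0.6011×0.7576 = 0.455393
  M+2: 0.6011×0.2424 + 0.3989×0.7576 = 0.447913
  M+4: 0.3989×0.2424 = 0.096693
Scale to base peak (0.455393) = 100: 100.00 : 98.36 : 21.23

100.00 : 98.36 : 21.23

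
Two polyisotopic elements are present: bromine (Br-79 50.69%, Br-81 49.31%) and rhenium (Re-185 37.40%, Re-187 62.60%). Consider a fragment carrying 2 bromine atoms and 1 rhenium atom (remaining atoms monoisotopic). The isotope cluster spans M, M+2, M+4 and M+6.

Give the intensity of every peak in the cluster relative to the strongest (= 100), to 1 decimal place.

23.8 : 86.1 : 100.0 : 37.7

Bromine pattern (n=2): 0.25694761 : 0.49990478 : 0.24314761
Rhenium pattern (n=1): 0.3740 : 0.6260
Convolve the two distributions (both contribute in 2-u steps):
  M: 0.25694761×0.3740 = 0.096098
  M+2: 0.25694761×0.6260 + 0.49990478×0.3740 = 0.347814
  M+4: 0.49990478×0.6260 + 0.24314761×0.3740 = 0.403878
  M+6: 0.24314761×0.6260 = 0.152210
Scale to base peak (0.403878) = 100: 23.8 : 86.1 : 100.0 : 37.7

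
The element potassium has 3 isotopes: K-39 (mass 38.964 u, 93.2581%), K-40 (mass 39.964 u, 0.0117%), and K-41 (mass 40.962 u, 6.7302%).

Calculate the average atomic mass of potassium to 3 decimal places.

39.099 u

Ar = Σ fᵢ·mᵢ = 0.932581 × 38.964 + 0.000117 × 39.964 + 0.067302 × 40.962
= 36.3371 + 0.0047 + 2.7568 = 39.0986 u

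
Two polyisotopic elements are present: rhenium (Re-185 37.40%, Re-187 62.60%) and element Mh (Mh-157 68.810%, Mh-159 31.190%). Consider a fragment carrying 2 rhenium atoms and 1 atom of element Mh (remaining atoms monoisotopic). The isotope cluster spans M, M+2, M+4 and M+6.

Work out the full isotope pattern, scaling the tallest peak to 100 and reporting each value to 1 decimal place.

Rhenium pattern (n=2): 0.139876 : 0.468248 : 0.391876
Element Mh pattern (n=1): 0.6881 : 0.3119
Convolve the two distributions (both contribute in 2-u steps):
  M: 0.139876×0.6881 = 0.096249
  M+2: 0.139876×0.3119 + 0.468248×0.6881 = 0.365829
  M+4: 0.468248×0.3119 + 0.391876×0.6881 = 0.415696
  M+6: 0.391876×0.3119 = 0.122226
Scale to base peak (0.415696) = 100: 23.2 : 88.0 : 100.0 : 29.4

23.2 : 88.0 : 100.0 : 29.4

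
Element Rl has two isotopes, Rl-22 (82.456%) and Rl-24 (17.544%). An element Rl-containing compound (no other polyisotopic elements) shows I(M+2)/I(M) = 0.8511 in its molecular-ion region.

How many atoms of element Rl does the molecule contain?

The M+2/M ratio from n Rl atoms is n · q/p = n · 0.17544/0.82456.
n = 0.8511 × 0.82456/0.17544 = 4.00 ≈ 4

4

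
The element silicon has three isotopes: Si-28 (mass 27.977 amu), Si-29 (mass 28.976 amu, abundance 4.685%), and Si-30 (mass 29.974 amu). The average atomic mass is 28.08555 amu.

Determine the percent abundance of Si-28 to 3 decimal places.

92.223%

The remaining 95.315% is split between Si-28 (fraction x) and Si-30 (fraction 0.95315 − x).
Substituting: 27.977x + 29.974(0.95315 − x) = 26.7280244
(27.977 − 29.974)x = -1.8416937  ⇒  x = 0.92223, y = 0.03092
Si-28: 92.223%, Si-30: 3.092%.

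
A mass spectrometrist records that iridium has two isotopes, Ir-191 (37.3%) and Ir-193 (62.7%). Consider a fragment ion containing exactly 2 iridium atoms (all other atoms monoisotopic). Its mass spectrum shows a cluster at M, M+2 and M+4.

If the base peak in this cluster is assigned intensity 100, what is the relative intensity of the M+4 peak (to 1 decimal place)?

84.0

Term probabilities: M 0.1391, M+2 0.4677, M+4 0.3931. Base peak = M+2.
P(M+2) = C(2,1) × 0.373^1 × 0.627^1 = 2 × 0.3730 × 0.6270 = 0.467742 (base)
P(M+4) = C(2,2) × 0.373^0 × 0.627^2 = 1 × 1.0000 × 0.393129 = 0.393129
Relative intensity = 0.393129 / 0.467742 × 100 = 84.0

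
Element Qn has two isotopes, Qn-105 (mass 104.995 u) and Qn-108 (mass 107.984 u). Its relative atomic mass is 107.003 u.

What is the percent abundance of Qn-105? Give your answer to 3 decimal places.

Writing the weighted mean with unknown fraction x of Qn-105:
104.995·x + 107.984·(1 − x) = 107.003
(104.995 − 107.984)·x = 107.003 − 107.984
x = -0.981 / -2.989 = 0.32820 → 32.820% Qn-105, 67.180% Qn-108.

32.820%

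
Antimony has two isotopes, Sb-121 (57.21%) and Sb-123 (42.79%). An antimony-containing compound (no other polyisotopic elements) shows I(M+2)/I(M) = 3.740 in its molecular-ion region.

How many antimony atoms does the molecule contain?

5

With n Sb atoms, P(M+2)/P(M) = C(n,1)·p^(n−1)q / p^n = n·q/p = n · 0.4279/0.5721.
n = 3.740 × 0.5721/0.4279 = 5.00 ≈ 5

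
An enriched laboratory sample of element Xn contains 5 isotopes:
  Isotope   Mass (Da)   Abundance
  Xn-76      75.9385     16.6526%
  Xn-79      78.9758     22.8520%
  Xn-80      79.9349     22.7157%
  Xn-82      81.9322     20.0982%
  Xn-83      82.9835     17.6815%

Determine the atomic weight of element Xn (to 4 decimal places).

79.9907 Da

Average mass = Σ (abundance × isotope mass) = 0.166526 × 75.9385 + 0.228520 × 78.9758 + 0.227157 × 79.9349 + 0.200982 × 81.9322 + 0.176815 × 82.9835
= 12.64573 + 18.04755 + 18.15777 + 16.46690 + 14.67273 = 79.99068 Da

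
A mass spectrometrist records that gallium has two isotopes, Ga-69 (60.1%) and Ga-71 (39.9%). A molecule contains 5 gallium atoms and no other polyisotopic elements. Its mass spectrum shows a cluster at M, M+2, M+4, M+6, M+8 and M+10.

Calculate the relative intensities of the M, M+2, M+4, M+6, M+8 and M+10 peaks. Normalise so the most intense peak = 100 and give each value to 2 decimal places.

Each Ga atom is independently Ga-69 (p = 0.601) or Ga-71 (q = 0.399); the cluster is the binomial expansion (p + q)^5.
P(M) = 0.601^5 = 0.078410
P(M+2) = 5 × 0.601^4 × 0.399^1 = 0.260280
P(M+4) = 10 × 0.601^3 × 0.399^2 = 0.345596
P(M+6) = 10 × 0.601^2 × 0.399^3 = 0.229439
P(M+8) = 5 × 0.601^1 × 0.399^4 = 0.076162
P(M+10) = 0.399^5 = 0.010113
The M+4 peak is largest (0.345596); scaling to 100 gives 22.69 : 75.31 : 100.00 : 66.39 : 22.04 : 2.93.

22.69 : 75.31 : 100.00 : 66.39 : 22.04 : 2.93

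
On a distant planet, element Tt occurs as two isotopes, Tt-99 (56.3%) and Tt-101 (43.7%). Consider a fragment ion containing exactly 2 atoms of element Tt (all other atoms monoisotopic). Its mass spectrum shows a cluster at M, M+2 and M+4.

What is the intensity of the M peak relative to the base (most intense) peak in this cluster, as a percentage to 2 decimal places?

Binomial terms of (0.563 + 0.437)^2: M 0.3170, M+2 0.4921, M+4 0.1910 → M+2 is the base peak.
P(M+2) = C(2,1) × 0.563^1 × 0.437^1 = 2 × 0.5630 × 0.4370 = 0.492062 (base)
P(M) = C(2,0) × 0.563^2 × 0.437^0 = 1 × 0.316969 × 1.0000 = 0.316969
Relative intensity = 0.316969 / 0.492062 × 100 = 64.42

64.42%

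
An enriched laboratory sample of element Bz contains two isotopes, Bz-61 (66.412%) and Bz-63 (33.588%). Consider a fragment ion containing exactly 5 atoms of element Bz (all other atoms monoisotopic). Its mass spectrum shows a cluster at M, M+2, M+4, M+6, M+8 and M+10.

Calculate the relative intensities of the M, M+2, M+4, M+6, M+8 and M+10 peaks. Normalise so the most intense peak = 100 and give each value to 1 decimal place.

39.1 : 98.9 : 100.0 : 50.6 : 12.8 : 1.3

Each Bz atom is independently Bz-61 (p = 0.66412) or Bz-63 (q = 0.33588); the cluster is the binomial expansion (p + q)^5.
P(M) = 0.66412^5 = 0.129191
P(M+2) = 5 × 0.66412^4 × 0.33588^1 = 0.326693
P(M+4) = 10 × 0.66412^3 × 0.33588^2 = 0.330452
P(M+6) = 10 × 0.66412^2 × 0.33588^3 = 0.167127
P(M+8) = 5 × 0.66412^1 × 0.33588^4 = 0.042262
P(M+10) = 0.33588^5 = 0.004275
The M+4 peak is largest (0.330452); scaling to 100 gives 39.1 : 98.9 : 100.0 : 50.6 : 12.8 : 1.3.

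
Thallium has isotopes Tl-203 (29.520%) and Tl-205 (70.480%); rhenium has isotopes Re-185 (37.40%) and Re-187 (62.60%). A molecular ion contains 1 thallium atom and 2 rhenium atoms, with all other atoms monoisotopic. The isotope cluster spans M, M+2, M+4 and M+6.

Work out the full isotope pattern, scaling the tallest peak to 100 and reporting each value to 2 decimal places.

Thallium pattern (n=1): 0.2952 : 0.7048
Rhenium pattern (n=2): 0.139876 : 0.468248 : 0.391876
Convolve the two distributions (both contribute in 2-u steps):
  M: 0.2952×0.139876 = 0.041291
  M+2: 0.2952×0.468248 + 0.7048×0.139876 = 0.236811
  M+4: 0.2952×0.391876 + 0.7048×0.468248 = 0.445703
  M+6: 0.7048×0.391876 = 0.276194
Scale to base peak (0.445703) = 100: 9.26 : 53.13 : 100.00 : 61.97

9.26 : 53.13 : 100.00 : 61.97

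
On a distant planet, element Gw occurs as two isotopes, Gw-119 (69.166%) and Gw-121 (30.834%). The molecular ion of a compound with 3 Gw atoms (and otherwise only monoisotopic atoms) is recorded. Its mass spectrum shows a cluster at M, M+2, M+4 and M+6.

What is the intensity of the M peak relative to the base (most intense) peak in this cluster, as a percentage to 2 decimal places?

74.77%

Term probabilities: M 0.3309, M+2 0.4425, M+4 0.1973, M+6 0.0293. Base peak = M+2.
P(M+2) = C(3,1) × 0.69166^2 × 0.30834^1 = 3 × 0.47839356 × 0.30834 = 0.442524 (base)
P(M) = C(3,0) × 0.69166^3 × 0.30834^0 = 1 × 0.33088569 × 1.0000 = 0.330886
Relative intensity = 0.330886 / 0.442524 × 100 = 74.77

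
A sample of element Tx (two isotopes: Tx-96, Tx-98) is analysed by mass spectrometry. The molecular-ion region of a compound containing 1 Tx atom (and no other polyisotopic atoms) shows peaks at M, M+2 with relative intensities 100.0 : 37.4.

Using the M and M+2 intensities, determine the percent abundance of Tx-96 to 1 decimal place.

72.8%

Let p = fractional abundance of Tx-96. I(M+2)/I(M) = [C(1,1)·p^0·(1−p)] / p^1 = 1·(1−p)/p = 37.4/100.0 = 0.3740
(1−p)/p = 0.3740/1 = 0.3740  ⇒  p = 1/(1 + 0.3740) = 0.7278
Tx-96: 72.8%, Tx-98: 27.2%.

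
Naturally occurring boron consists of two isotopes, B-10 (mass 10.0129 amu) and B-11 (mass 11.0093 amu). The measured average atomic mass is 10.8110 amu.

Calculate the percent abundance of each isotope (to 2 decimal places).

Let x be the fractional abundance of B-10; then B-11 has abundance 1 − x.
10.0129·x + 11.0093·(1 − x) = 10.8110
(10.0129 − 11.0093)·x = 10.8110 − 11.0093
x = -0.1983 / -0.9964 = 0.19902 → 19.90% B-10, 80.10% B-11.

B-10: 19.90%, B-11: 80.10%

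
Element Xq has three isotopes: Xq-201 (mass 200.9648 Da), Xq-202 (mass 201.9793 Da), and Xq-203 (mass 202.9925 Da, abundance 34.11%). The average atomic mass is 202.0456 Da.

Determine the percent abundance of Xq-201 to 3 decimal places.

The remaining 65.89% is split between Xq-201 (fraction x) and Xq-202 (fraction 0.6589 − x).
Substituting: 200.9648x + 201.9793(0.6589 − x) = 132.80485825
(200.9648 − 201.9793)x = -0.27930252  ⇒  x = 0.27531, y = 0.38359
Xq-201: 27.531%, Xq-202: 38.359%.

27.531%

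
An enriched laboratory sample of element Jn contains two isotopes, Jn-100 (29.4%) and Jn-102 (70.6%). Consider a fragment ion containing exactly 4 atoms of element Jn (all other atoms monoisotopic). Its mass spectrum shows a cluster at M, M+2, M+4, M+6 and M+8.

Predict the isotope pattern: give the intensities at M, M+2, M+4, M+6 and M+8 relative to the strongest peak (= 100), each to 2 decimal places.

1.81 : 17.34 : 62.46 : 100.00 : 60.03

The 4 Jn atoms are independent, so intensities follow the terms of (0.294 + 0.706)^4.
P(M) = 0.294^4 = 0.007471
P(M+2) = 4 × 0.294^3 × 0.706^1 = 0.071764
P(M+4) = 6 × 0.294^2 × 0.706^2 = 0.258497
P(M+6) = 4 × 0.294^1 × 0.706^3 = 0.413829
P(M+8) = 0.706^4 = 0.248438
The M+6 peak is largest (0.413829); scaling to 100 gives 1.81 : 17.34 : 62.46 : 100.00 : 60.03.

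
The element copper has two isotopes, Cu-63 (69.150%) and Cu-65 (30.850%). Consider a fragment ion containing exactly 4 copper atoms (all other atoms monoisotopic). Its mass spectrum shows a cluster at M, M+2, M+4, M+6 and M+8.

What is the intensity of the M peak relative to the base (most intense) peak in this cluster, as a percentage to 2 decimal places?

56.04%

(0.69150 + 0.30850)^4 gives M 0.2286, M+2 0.4080, M+4 0.2731, M+6 0.0812, M+8 0.0091; the largest is M+2.
P(M+2) = C(4,1) × 0.69150^3 × 0.30850^1 = 4 × 0.33065611 × 0.3085 = 0.408030 (base)
P(M) = C(4,0) × 0.69150^4 × 0.30850^0 = 1 × 0.2286487 × 1.0000 = 0.228649
Relative intensity = 0.228649 / 0.408030 × 100 = 56.04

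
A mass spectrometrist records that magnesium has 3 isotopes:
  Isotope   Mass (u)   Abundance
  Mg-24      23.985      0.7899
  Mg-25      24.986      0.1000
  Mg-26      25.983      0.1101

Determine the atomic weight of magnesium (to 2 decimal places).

24.31 u

Average mass = Σ (abundance × isotope mass) = 0.7899 × 23.985 + 0.1000 × 24.986 + 0.1101 × 25.983
= 18.9458 + 2.4986 + 2.8607 = 24.3051 u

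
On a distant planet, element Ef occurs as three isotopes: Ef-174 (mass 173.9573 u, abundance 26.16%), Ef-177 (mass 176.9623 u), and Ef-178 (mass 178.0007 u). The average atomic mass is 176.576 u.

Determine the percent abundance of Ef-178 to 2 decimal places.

The remaining 73.84% is split between Ef-177 (fraction x) and Ef-178 (fraction 0.7384 − x).
Substituting: 176.9623x + 178.0007(0.7384 − x) = 131.06877032
(176.9623 − 178.0007)x = -0.36694656  ⇒  x = 0.35338, y = 0.38502
Ef-177: 35.34%, Ef-178: 38.50%.

38.50%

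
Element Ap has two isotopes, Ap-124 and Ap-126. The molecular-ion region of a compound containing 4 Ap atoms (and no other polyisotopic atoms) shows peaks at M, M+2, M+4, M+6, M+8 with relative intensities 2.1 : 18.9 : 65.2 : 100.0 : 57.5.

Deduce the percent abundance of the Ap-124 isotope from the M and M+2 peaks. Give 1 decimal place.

30.8%

Let p = fractional abundance of Ap-124. I(M+2)/I(M) = [C(4,1)·p^3·(1−p)] / p^4 = 4·(1−p)/p = 18.9/2.1 = 9.0000
(1−p)/p = 9.0000/4 = 2.2500  ⇒  p = 1/(1 + 2.2500) = 0.3077
Ap-124: 30.8%, Ap-126: 69.2%.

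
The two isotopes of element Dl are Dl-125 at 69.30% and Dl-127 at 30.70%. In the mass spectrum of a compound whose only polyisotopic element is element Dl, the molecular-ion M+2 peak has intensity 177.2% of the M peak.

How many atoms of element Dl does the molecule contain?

4

With n Dl atoms, P(M+2)/P(M) = C(n,1)·p^(n−1)q / p^n = n·q/p = n · 0.3070/0.6930.
n = 1.772 × 0.6930/0.3070 = 4.00 ≈ 4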